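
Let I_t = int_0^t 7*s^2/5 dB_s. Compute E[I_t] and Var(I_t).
E[I_t] = 0; Var(I_t) = 49*t^5/125

The Itô integral of a deterministic integrand f(s) has mean 0 because each increment f(s) * (B_{s+ds} - B_s) has mean 0. By the Itô isometry:
  Var( int_0^t f(s) dB_s ) = E[ (int_0^t f(s) dB_s)^2 ] = int_0^t f(s)^2 ds.
Here f(s) = 7*s^2/5, so f(s)^2 = 49*s^4/25. Integrate:
  int_0^t (49*s^4/25) ds = 49*t^5/125.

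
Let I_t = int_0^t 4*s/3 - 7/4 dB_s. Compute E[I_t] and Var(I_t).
E[I_t] = 0; Var(I_t) = t*(256*t^2 - 1008*t + 1323)/432

The Itô integral of a deterministic integrand f(s) has mean 0 because each increment f(s) * (B_{s+ds} - B_s) has mean 0. By the Itô isometry:
  Var( int_0^t f(s) dB_s ) = E[ (int_0^t f(s) dB_s)^2 ] = int_0^t f(s)^2 ds.
Here f(s) = 4*s/3 - 7/4, so f(s)^2 = (16*s - 21)^2/144. Integrate:
  int_0^t ((16*s - 21)^2/144) ds = t*(256*t^2 - 1008*t + 1323)/432.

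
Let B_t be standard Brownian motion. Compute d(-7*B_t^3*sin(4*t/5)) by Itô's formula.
d(-7*B_t^3*sin(4*t/5)) = (-28*B_t^3*cos(4*t/5)/5 - 21*B_t*sin(4*t/5)) dt + (-21*B_t^2*sin(4*t/5)) dB_t

Itô's formula for f(t, x): d f(t, B_t) = (f_t + (1/2) f_xx) dt + f_x dB_t. Compute partials of f(t, x) = -7*x^3*sin(4*t/5):
  f_t(t,x)  = -28*x^3*cos(4*t/5)/5
  f_x(t,x)  = -21*x^2*sin(4*t/5)
  f_xx(t,x) = -42*x*sin(4*t/5)
Assemble drift = f_t + (1/2) f_xx = -28*x^3*cos(4*t/5)/5 - 21*x*sin(4*t/5) and diffusion = f_x = -21*x^2*sin(4*t/5). Substituting x = B_t:
  d(-7*B_t^3*sin(4*t/5)) = (-28*B_t^3*cos(4*t/5)/5 - 21*B_t*sin(4*t/5)) dt + (-21*B_t^2*sin(4*t/5)) dB_t.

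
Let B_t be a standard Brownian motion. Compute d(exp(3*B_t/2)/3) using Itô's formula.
d(exp(3*B_t/2)/3) = (3*exp(3*B_t/2)/8) dt + (exp(3*B_t/2)/2) dB_t

Itô's formula for f(B_t) gives d f(B_t) = f'(B_t) dB_t + (1/2) f''(B_t) dt. Compute derivatives of f(x) = exp(3*x/2)/3:
  f'(x)  = exp(3*x/2)/2
  f''(x) = 3*exp(3*x/2)/4
Substitute x = B_t and multiply the f'' term by 1/2:
  drift     = (1/2) * (3*exp(3*x/2)/4) evaluated at B_t = 3*exp(3*B_t/2)/8
  diffusion = (exp(3*x/2)/2) evaluated at B_t = exp(3*B_t/2)/2
Therefore d(exp(3*B_t/2)/3) = (3*exp(3*B_t/2)/8) dt + (exp(3*B_t/2)/2) dB_t.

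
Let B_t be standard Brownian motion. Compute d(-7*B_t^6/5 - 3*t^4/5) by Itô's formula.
d(-7*B_t^6/5 - 3*t^4/5) = (-21*B_t^4 - 12*t^3/5) dt + (-42*B_t^5/5) dB_t

Itô's formula for f(t, x): d f(t, B_t) = (f_t + (1/2) f_xx) dt + f_x dB_t. Compute partials of f(t, x) = -3*t^4/5 - 7*x^6/5:
  f_t(t,x)  = -12*t^3/5
  f_x(t,x)  = -42*x^5/5
  f_xx(t,x) = -42*x^4
Assemble drift = f_t + (1/2) f_xx = -12*t^3/5 - 21*x^4 and diffusion = f_x = -42*x^5/5. Substituting x = B_t:
  d(-7*B_t^6/5 - 3*t^4/5) = (-21*B_t^4 - 12*t^3/5) dt + (-42*B_t^5/5) dB_t.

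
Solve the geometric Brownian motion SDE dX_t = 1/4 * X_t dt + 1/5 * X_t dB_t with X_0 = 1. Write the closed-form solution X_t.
X_t = 1 * exp((23/100) * t + (1/5) * B_t)

For GBM dX = mu X dt + sigma X dB with X_0 = x_0, apply Itô to Y = log X: dY = (mu - sigma^2/2) dt + sigma dB, so Y_t = log(x_0) + (mu - sigma^2/2) t + sigma B_t and hence X_t = x_0 * exp((mu - sigma^2/2) t + sigma B_t).
With mu = 1/4, sigma = 1/5, x_0 = 1, this gives:
  X_t = 1 * exp((23/100) * t + (1/5) * B_t).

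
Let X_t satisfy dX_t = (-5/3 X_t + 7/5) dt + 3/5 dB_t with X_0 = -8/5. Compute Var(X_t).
Var(X_t) = 27/250 - 27*exp(-10*t/3)/250

The variance V(t) = Var(X_t) satisfies V'(t) = 2 a V(t) + c^2 with V(0) = 0 (drift coefficient is linear in X, diffusion is constant). With a = -5/3, c = 3/5, the solution is
  V(t) = (c^2 / (2 a)) * (exp(2 a t) - 1)
       = ((3/5)^2 / (2*(-5/3))) * (exp((-10/3) t) - 1)
       = 27/250 - 27*exp(-10*t/3)/250.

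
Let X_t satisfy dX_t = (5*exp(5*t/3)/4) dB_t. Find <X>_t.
<X>_t = 15*exp(10*t/3)/32 - 15/32

For an Itô process dX_t = a(t) dt + b(t) dB_t, the quadratic variation is <X>_t = int_0^t b(s)^2 ds (the drift term does not contribute). Here b(s) = 5*exp(5*s/3)/4, so
  b(s)^2 = 25*exp(10*s/3)/16.
Integrating from 0 to t:
  <X>_t = int_0^t (25*exp(10*s/3)/16) ds = 15*exp(10*t/3)/32 - 15/32.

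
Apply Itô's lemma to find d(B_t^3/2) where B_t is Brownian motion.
d(B_t^3/2) = (3*B_t/2) dt + (3*B_t^2/2) dB_t

Itô's formula for f(B_t) gives d f(B_t) = f'(B_t) dB_t + (1/2) f''(B_t) dt. Compute derivatives of f(x) = x^3/2:
  f'(x)  = 3*x^2/2
  f''(x) = 3*x
Substitute x = B_t and multiply the f'' term by 1/2:
  drift     = (1/2) * (3*x) evaluated at B_t = 3*B_t/2
  diffusion = (3*x^2/2) evaluated at B_t = 3*B_t^2/2
Therefore d(B_t^3/2) = (3*B_t/2) dt + (3*B_t^2/2) dB_t.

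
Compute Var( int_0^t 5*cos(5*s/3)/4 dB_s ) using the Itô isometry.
Var = 25*t/32 + 15*sin(10*t/3)/64

The Itô integral of a deterministic integrand f(s) has mean 0 because each increment f(s) * (B_{s+ds} - B_s) has mean 0. By the Itô isometry:
  Var( int_0^t f(s) dB_s ) = E[ (int_0^t f(s) dB_s)^2 ] = int_0^t f(s)^2 ds.
Here f(s) = 5*cos(5*s/3)/4, so f(s)^2 = 25*cos(5*s/3)^2/16. Integrate:
  int_0^t (25*cos(5*s/3)^2/16) ds = 25*t/32 + 15*sin(10*t/3)/64.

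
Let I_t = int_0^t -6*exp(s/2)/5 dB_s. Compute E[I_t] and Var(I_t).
E[I_t] = 0; Var(I_t) = 36*exp(t)/25 - 36/25

The Itô integral of a deterministic integrand f(s) has mean 0 because each increment f(s) * (B_{s+ds} - B_s) has mean 0. By the Itô isometry:
  Var( int_0^t f(s) dB_s ) = E[ (int_0^t f(s) dB_s)^2 ] = int_0^t f(s)^2 ds.
Here f(s) = -6*exp(s/2)/5, so f(s)^2 = 36*exp(s)/25. Integrate:
  int_0^t (36*exp(s)/25) ds = 36*exp(t)/25 - 36/25.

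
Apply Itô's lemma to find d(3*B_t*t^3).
d(3*B_t*t^3) = (9*B_t*t^2) dt + (3*t^3) dB_t

Itô's formula for f(t, x): d f(t, B_t) = (f_t + (1/2) f_xx) dt + f_x dB_t. Compute partials of f(t, x) = 3*t^3*x:
  f_t(t,x)  = 9*t^2*x
  f_x(t,x)  = 3*t^3
  f_xx(t,x) = 0
Assemble drift = f_t + (1/2) f_xx = 9*t^2*x and diffusion = f_x = 3*t^3. Substituting x = B_t:
  d(3*B_t*t^3) = (9*B_t*t^2) dt + (3*t^3) dB_t.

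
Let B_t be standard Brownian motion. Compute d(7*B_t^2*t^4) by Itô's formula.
d(7*B_t^2*t^4) = (7*t^3*(4*B_t^2 + t)) dt + (14*B_t*t^4) dB_t

Itô's formula for f(t, x): d f(t, B_t) = (f_t + (1/2) f_xx) dt + f_x dB_t. Compute partials of f(t, x) = 7*t^4*x^2:
  f_t(t,x)  = 28*t^3*x^2
  f_x(t,x)  = 14*t^4*x
  f_xx(t,x) = 14*t^4
Assemble drift = f_t + (1/2) f_xx = 7*t^3*(t + 4*x^2) and diffusion = f_x = 14*t^4*x. Substituting x = B_t:
  d(7*B_t^2*t^4) = (7*t^3*(4*B_t^2 + t)) dt + (14*B_t*t^4) dB_t.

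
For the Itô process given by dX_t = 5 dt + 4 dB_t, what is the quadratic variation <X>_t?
<X>_t = 16*t

For an Itô process dX_t = a(t) dt + b(t) dB_t, the quadratic variation is <X>_t = int_0^t b(s)^2 ds (the drift term does not contribute). Here b(s) = 4, so
  b(s)^2 = 16.
Integrating from 0 to t:
  <X>_t = int_0^t (16) ds = 16*t.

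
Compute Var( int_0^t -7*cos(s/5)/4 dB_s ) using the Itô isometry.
Var = 49*t/32 + 245*sin(2*t/5)/64

The Itô integral of a deterministic integrand f(s) has mean 0 because each increment f(s) * (B_{s+ds} - B_s) has mean 0. By the Itô isometry:
  Var( int_0^t f(s) dB_s ) = E[ (int_0^t f(s) dB_s)^2 ] = int_0^t f(s)^2 ds.
Here f(s) = -7*cos(s/5)/4, so f(s)^2 = 49*cos(s/5)^2/16. Integrate:
  int_0^t (49*cos(s/5)^2/16) ds = 49*t/32 + 245*sin(2*t/5)/64.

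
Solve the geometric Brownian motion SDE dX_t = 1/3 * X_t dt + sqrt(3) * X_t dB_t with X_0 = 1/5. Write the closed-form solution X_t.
X_t = 1/5 * exp((-7/6) * t + (sqrt(3)) * B_t)

For GBM dX = mu X dt + sigma X dB with X_0 = x_0, apply Itô to Y = log X: dY = (mu - sigma^2/2) dt + sigma dB, so Y_t = log(x_0) + (mu - sigma^2/2) t + sigma B_t and hence X_t = x_0 * exp((mu - sigma^2/2) t + sigma B_t).
With mu = 1/3, sigma = sqrt(3), x_0 = 1/5, this gives:
  X_t = 1/5 * exp((-7/6) * t + (sqrt(3)) * B_t).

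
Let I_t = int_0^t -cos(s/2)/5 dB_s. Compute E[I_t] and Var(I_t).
E[I_t] = 0; Var(I_t) = t/50 + sin(t)/50

The Itô integral of a deterministic integrand f(s) has mean 0 because each increment f(s) * (B_{s+ds} - B_s) has mean 0. By the Itô isometry:
  Var( int_0^t f(s) dB_s ) = E[ (int_0^t f(s) dB_s)^2 ] = int_0^t f(s)^2 ds.
Here f(s) = -cos(s/2)/5, so f(s)^2 = cos(s/2)^2/25. Integrate:
  int_0^t (cos(s/2)^2/25) ds = t/50 + sin(t)/50.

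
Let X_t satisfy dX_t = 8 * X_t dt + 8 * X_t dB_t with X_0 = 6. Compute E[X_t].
E[X_t] = 6*exp(8*t)

For GBM dX = mu X dt + sigma X dB with X_0 = x_0, apply Itô to Y = log X: dY = (mu - sigma^2/2) dt + sigma dB, so Y_t = log(x_0) + (mu - sigma^2/2) t + sigma B_t and hence X_t = x_0 * exp((mu - sigma^2/2) t + sigma B_t).
With mu = 8, sigma = 8, x_0 = 6, this gives:
  X_t = 6 * exp((-24) * t + (8) * B_t).
Since sigma*B_t ~ Normal(0, sigma^2 t), E[exp(sigma*B_t)] = exp(sigma^2 t / 2); so E[X_t] = x_0 * exp((mu - sigma^2/2) t) * exp(sigma^2 t / 2) = x_0 * exp(mu t) = 6*exp(8*t).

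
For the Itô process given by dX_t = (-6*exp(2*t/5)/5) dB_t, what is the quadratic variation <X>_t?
<X>_t = 9*exp(4*t/5)/5 - 9/5

For an Itô process dX_t = a(t) dt + b(t) dB_t, the quadratic variation is <X>_t = int_0^t b(s)^2 ds (the drift term does not contribute). Here b(s) = -6*exp(2*s/5)/5, so
  b(s)^2 = 36*exp(4*s/5)/25.
Integrating from 0 to t:
  <X>_t = int_0^t (36*exp(4*s/5)/25) ds = 9*exp(4*t/5)/5 - 9/5.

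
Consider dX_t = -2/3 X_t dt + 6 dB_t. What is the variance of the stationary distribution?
lim Var(X_t) = 27

The OU SDE dX = -theta X dt + sigma dB admits the integrating factor exp(theta t): d(exp(theta t) X_t) = sigma exp(theta t) dB_t. Integrating from 0 to t gives X_t = x_0 * exp(-theta t) + sigma * int_0^t exp(-theta (t-s)) dB_s for any initial x_0. The Itô integral has variance (by the Itô isometry) sigma^2 * int_0^t exp(-2 theta (t - s)) ds = sigma^2 * (1 - exp(-2 theta t)) / (2 theta), independent of x_0.
With theta = 2/3, sigma = 6:
  Var(X_t) = (6)^2 * (1 - exp(-2*2/3 t)) / (2 * 2/3) = 27 - 27*exp(-4*t/3).
As t -> infinity, exp(-2*2/3 t) -> 0, so the stationary variance is sigma^2 / (2 theta) = 27.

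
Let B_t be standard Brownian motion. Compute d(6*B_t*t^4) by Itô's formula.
d(6*B_t*t^4) = (24*B_t*t^3) dt + (6*t^4) dB_t

Itô's formula for f(t, x): d f(t, B_t) = (f_t + (1/2) f_xx) dt + f_x dB_t. Compute partials of f(t, x) = 6*t^4*x:
  f_t(t,x)  = 24*t^3*x
  f_x(t,x)  = 6*t^4
  f_xx(t,x) = 0
Assemble drift = f_t + (1/2) f_xx = 24*t^3*x and diffusion = f_x = 6*t^4. Substituting x = B_t:
  d(6*B_t*t^4) = (24*B_t*t^3) dt + (6*t^4) dB_t.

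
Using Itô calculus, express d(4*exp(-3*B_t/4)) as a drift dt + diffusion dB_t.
d(4*exp(-3*B_t/4)) = (9*exp(-3*B_t/4)/8) dt + (-3*exp(-3*B_t/4)) dB_t

Itô's formula for f(B_t) gives d f(B_t) = f'(B_t) dB_t + (1/2) f''(B_t) dt. Compute derivatives of f(x) = 4*exp(-3*x/4):
  f'(x)  = -3*exp(-3*x/4)
  f''(x) = 9*exp(-3*x/4)/4
Substitute x = B_t and multiply the f'' term by 1/2:
  drift     = (1/2) * (9*exp(-3*x/4)/4) evaluated at B_t = 9*exp(-3*B_t/4)/8
  diffusion = (-3*exp(-3*x/4)) evaluated at B_t = -3*exp(-3*B_t/4)
Therefore d(4*exp(-3*B_t/4)) = (9*exp(-3*B_t/4)/8) dt + (-3*exp(-3*B_t/4)) dB_t.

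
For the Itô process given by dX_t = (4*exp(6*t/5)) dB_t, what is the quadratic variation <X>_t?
<X>_t = 20*exp(12*t/5)/3 - 20/3

For an Itô process dX_t = a(t) dt + b(t) dB_t, the quadratic variation is <X>_t = int_0^t b(s)^2 ds (the drift term does not contribute). Here b(s) = 4*exp(6*s/5), so
  b(s)^2 = 16*exp(12*s/5).
Integrating from 0 to t:
  <X>_t = int_0^t (16*exp(12*s/5)) ds = 20*exp(12*t/5)/3 - 20/3.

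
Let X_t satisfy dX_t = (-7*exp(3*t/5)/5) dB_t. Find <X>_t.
<X>_t = 49*exp(6*t/5)/30 - 49/30

For an Itô process dX_t = a(t) dt + b(t) dB_t, the quadratic variation is <X>_t = int_0^t b(s)^2 ds (the drift term does not contribute). Here b(s) = -7*exp(3*s/5)/5, so
  b(s)^2 = 49*exp(6*s/5)/25.
Integrating from 0 to t:
  <X>_t = int_0^t (49*exp(6*s/5)/25) ds = 49*exp(6*t/5)/30 - 49/30.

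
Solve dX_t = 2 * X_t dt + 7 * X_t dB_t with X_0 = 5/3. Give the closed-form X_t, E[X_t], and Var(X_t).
X_t = 5/3 * exp((-45/2) t + (7) B_t); E[X_t] = 5*exp(2*t)/3; Var(X_t) = 25*(exp(49*t) - 1)*exp(4*t)/9

For GBM dX = mu X dt + sigma X dB with X_0 = x_0, apply Itô to Y = log X: dY = (mu - sigma^2/2) dt + sigma dB, so Y_t = log(x_0) + (mu - sigma^2/2) t + sigma B_t and hence X_t = x_0 * exp((mu - sigma^2/2) t + sigma B_t).
With mu = 2, sigma = 7, x_0 = 5/3, this gives:
  X_t = 5/3 * exp((-45/2) * t + (7) * B_t).
Since sigma*B_t ~ Normal(0, sigma^2 t), E[exp(sigma*B_t)] = exp(sigma^2 t / 2); so E[X_t] = x_0 * exp((mu - sigma^2/2) t) * exp(sigma^2 t / 2) = x_0 * exp(mu t) = 5*exp(2*t)/3.
Var(X_t) = E[X_t^2] - (E[X_t])^2 = x_0^2 * exp(2 mu t) * (exp(sigma^2 t) - 1) = 25*(exp(49*t) - 1)*exp(4*t)/9.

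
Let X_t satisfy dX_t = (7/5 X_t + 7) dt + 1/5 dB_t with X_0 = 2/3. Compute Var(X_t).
Var(X_t) = exp(14*t/5)/70 - 1/70

The variance V(t) = Var(X_t) satisfies V'(t) = 2 a V(t) + c^2 with V(0) = 0 (drift coefficient is linear in X, diffusion is constant). With a = 7/5, c = 1/5, the solution is
  V(t) = (c^2 / (2 a)) * (exp(2 a t) - 1)
       = ((1/5)^2 / (2*(7/5))) * (exp((14/5) t) - 1)
       = exp(14*t/5)/70 - 1/70.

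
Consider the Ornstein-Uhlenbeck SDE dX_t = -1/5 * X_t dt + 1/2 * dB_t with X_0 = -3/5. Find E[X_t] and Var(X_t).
E[X_t] = -3*exp(-t/5)/5; Var(X_t) = 5/8 - 5*exp(-2*t/5)/8

The OU SDE dX = -theta X dt + sigma dB admits the integrating factor exp(theta t): d(exp(theta t) X_t) = sigma exp(theta t) dB_t. Integrating from 0 to t:
  X_t = x_0 * exp(-theta t) + sigma * int_0^t exp(-theta (t-s)) dB_s.
The Itô integral has mean 0 and (by the Itô isometry) variance sigma^2 * int_0^t exp(-2 theta (t - s)) ds = sigma^2 * (1 - exp(-2 theta t)) / (2 theta).
With theta = 1/5, sigma = 1/2, x_0 = -3/5:
  E[X_t] = -3/5 * exp(-1/5 t) = -3*exp(-t/5)/5
  Var(X_t) = (1/2)^2 * (1 - exp(-2*1/5 t)) / (2 * 1/5) = 5/8 - 5*exp(-2*t/5)/8.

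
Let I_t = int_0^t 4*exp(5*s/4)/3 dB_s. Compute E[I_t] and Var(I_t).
E[I_t] = 0; Var(I_t) = 32*exp(5*t/2)/45 - 32/45

The Itô integral of a deterministic integrand f(s) has mean 0 because each increment f(s) * (B_{s+ds} - B_s) has mean 0. By the Itô isometry:
  Var( int_0^t f(s) dB_s ) = E[ (int_0^t f(s) dB_s)^2 ] = int_0^t f(s)^2 ds.
Here f(s) = 4*exp(5*s/4)/3, so f(s)^2 = 16*exp(5*s/2)/9. Integrate:
  int_0^t (16*exp(5*s/2)/9) ds = 32*exp(5*t/2)/45 - 32/45.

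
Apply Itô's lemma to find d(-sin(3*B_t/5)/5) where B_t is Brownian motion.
d(-sin(3*B_t/5)/5) = (9*sin(3*B_t/5)/250) dt + (-3*cos(3*B_t/5)/25) dB_t

Itô's formula for f(B_t) gives d f(B_t) = f'(B_t) dB_t + (1/2) f''(B_t) dt. Compute derivatives of f(x) = -sin(3*x/5)/5:
  f'(x)  = -3*cos(3*x/5)/25
  f''(x) = 9*sin(3*x/5)/125
Substitute x = B_t and multiply the f'' term by 1/2:
  drift     = (1/2) * (9*sin(3*x/5)/125) evaluated at B_t = 9*sin(3*B_t/5)/250
  diffusion = (-3*cos(3*x/5)/25) evaluated at B_t = -3*cos(3*B_t/5)/25
Therefore d(-sin(3*B_t/5)/5) = (9*sin(3*B_t/5)/250) dt + (-3*cos(3*B_t/5)/25) dB_t.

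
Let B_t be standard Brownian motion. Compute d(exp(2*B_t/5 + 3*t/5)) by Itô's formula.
d(exp(2*B_t/5 + 3*t/5)) = (17*exp(2*B_t/5 + 3*t/5)/25) dt + (2*exp(2*B_t/5 + 3*t/5)/5) dB_t

Itô's formula for f(t, x): d f(t, B_t) = (f_t + (1/2) f_xx) dt + f_x dB_t. Compute partials of f(t, x) = exp(3*t/5 + 2*x/5):
  f_t(t,x)  = 3*exp(3*t/5 + 2*x/5)/5
  f_x(t,x)  = 2*exp(3*t/5 + 2*x/5)/5
  f_xx(t,x) = 4*exp(3*t/5 + 2*x/5)/25
Assemble drift = f_t + (1/2) f_xx = 17*exp(3*t/5 + 2*x/5)/25 and diffusion = f_x = 2*exp(3*t/5 + 2*x/5)/5. Substituting x = B_t:
  d(exp(2*B_t/5 + 3*t/5)) = (17*exp(2*B_t/5 + 3*t/5)/25) dt + (2*exp(2*B_t/5 + 3*t/5)/5) dB_t.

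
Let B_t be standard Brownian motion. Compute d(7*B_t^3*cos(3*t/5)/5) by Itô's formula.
d(7*B_t^3*cos(3*t/5)/5) = (21*B_t*(-B_t^2*sin(3*t/5) + 5*cos(3*t/5))/25) dt + (21*B_t^2*cos(3*t/5)/5) dB_t

Itô's formula for f(t, x): d f(t, B_t) = (f_t + (1/2) f_xx) dt + f_x dB_t. Compute partials of f(t, x) = 7*x^3*cos(3*t/5)/5:
  f_t(t,x)  = -21*x^3*sin(3*t/5)/25
  f_x(t,x)  = 21*x^2*cos(3*t/5)/5
  f_xx(t,x) = 42*x*cos(3*t/5)/5
Assemble drift = f_t + (1/2) f_xx = 21*x*(-x^2*sin(3*t/5) + 5*cos(3*t/5))/25 and diffusion = f_x = 21*x^2*cos(3*t/5)/5. Substituting x = B_t:
  d(7*B_t^3*cos(3*t/5)/5) = (21*B_t*(-B_t^2*sin(3*t/5) + 5*cos(3*t/5))/25) dt + (21*B_t^2*cos(3*t/5)/5) dB_t.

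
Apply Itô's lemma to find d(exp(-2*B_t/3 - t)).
d(exp(-2*B_t/3 - t)) = (-7*exp(-2*B_t/3 - t)/9) dt + (-2*exp(-2*B_t/3 - t)/3) dB_t

Itô's formula for f(t, x): d f(t, B_t) = (f_t + (1/2) f_xx) dt + f_x dB_t. Compute partials of f(t, x) = exp(-t - 2*x/3):
  f_t(t,x)  = -exp(-t - 2*x/3)
  f_x(t,x)  = -2*exp(-t - 2*x/3)/3
  f_xx(t,x) = 4*exp(-t - 2*x/3)/9
Assemble drift = f_t + (1/2) f_xx = -7*exp(-t - 2*x/3)/9 and diffusion = f_x = -2*exp(-t - 2*x/3)/3. Substituting x = B_t:
  d(exp(-2*B_t/3 - t)) = (-7*exp(-2*B_t/3 - t)/9) dt + (-2*exp(-2*B_t/3 - t)/3) dB_t.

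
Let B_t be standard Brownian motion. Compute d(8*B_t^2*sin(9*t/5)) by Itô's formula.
d(8*B_t^2*sin(9*t/5)) = (72*B_t^2*cos(9*t/5)/5 + 8*sin(9*t/5)) dt + (16*B_t*sin(9*t/5)) dB_t

Itô's formula for f(t, x): d f(t, B_t) = (f_t + (1/2) f_xx) dt + f_x dB_t. Compute partials of f(t, x) = 8*x^2*sin(9*t/5):
  f_t(t,x)  = 72*x^2*cos(9*t/5)/5
  f_x(t,x)  = 16*x*sin(9*t/5)
  f_xx(t,x) = 16*sin(9*t/5)
Assemble drift = f_t + (1/2) f_xx = 72*x^2*cos(9*t/5)/5 + 8*sin(9*t/5) and diffusion = f_x = 16*x*sin(9*t/5). Substituting x = B_t:
  d(8*B_t^2*sin(9*t/5)) = (72*B_t^2*cos(9*t/5)/5 + 8*sin(9*t/5)) dt + (16*B_t*sin(9*t/5)) dB_t.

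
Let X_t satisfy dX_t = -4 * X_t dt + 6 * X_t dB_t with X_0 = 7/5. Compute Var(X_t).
Var(X_t) = (49*exp(36*t) - 49)*exp(-8*t)/25

For GBM dX = mu X dt + sigma X dB with X_0 = x_0, apply Itô to Y = log X: dY = (mu - sigma^2/2) dt + sigma dB, so Y_t = log(x_0) + (mu - sigma^2/2) t + sigma B_t and hence X_t = x_0 * exp((mu - sigma^2/2) t + sigma B_t).
With mu = -4, sigma = 6, x_0 = 7/5, this gives:
  X_t = 7/5 * exp((-22) * t + (6) * B_t).
Since sigma*B_t ~ Normal(0, sigma^2 t), E[exp(sigma*B_t)] = exp(sigma^2 t / 2); so E[X_t] = x_0 * exp((mu - sigma^2/2) t) * exp(sigma^2 t / 2) = x_0 * exp(mu t) = 7*exp(-4*t)/5.
Var(X_t) = E[X_t^2] - (E[X_t])^2 = x_0^2 * exp(2 mu t) * (exp(sigma^2 t) - 1) = (49*exp(36*t) - 49)*exp(-8*t)/25.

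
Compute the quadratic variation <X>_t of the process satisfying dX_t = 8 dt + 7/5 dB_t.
<X>_t = 49*t/25

For an Itô process dX_t = a(t) dt + b(t) dB_t, the quadratic variation is <X>_t = int_0^t b(s)^2 ds (the drift term does not contribute). Here b(s) = 7/5, so
  b(s)^2 = 49/25.
Integrating from 0 to t:
  <X>_t = int_0^t (49/25) ds = 49*t/25.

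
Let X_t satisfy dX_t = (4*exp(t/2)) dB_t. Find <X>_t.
<X>_t = 16*exp(t) - 16

For an Itô process dX_t = a(t) dt + b(t) dB_t, the quadratic variation is <X>_t = int_0^t b(s)^2 ds (the drift term does not contribute). Here b(s) = 4*exp(s/2), so
  b(s)^2 = 16*exp(s).
Integrating from 0 to t:
  <X>_t = int_0^t (16*exp(s)) ds = 16*exp(t) - 16.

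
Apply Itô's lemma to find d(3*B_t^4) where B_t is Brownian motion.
d(3*B_t^4) = (18*B_t^2) dt + (12*B_t^3) dB_t

Itô's formula for f(B_t) gives d f(B_t) = f'(B_t) dB_t + (1/2) f''(B_t) dt. Compute derivatives of f(x) = 3*x^4:
  f'(x)  = 12*x^3
  f''(x) = 36*x^2
Substitute x = B_t and multiply the f'' term by 1/2:
  drift     = (1/2) * (36*x^2) evaluated at B_t = 18*B_t^2
  diffusion = (12*x^3) evaluated at B_t = 12*B_t^3
Therefore d(3*B_t^4) = (18*B_t^2) dt + (12*B_t^3) dB_t.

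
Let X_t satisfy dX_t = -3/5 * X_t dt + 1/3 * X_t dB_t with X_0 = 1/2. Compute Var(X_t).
Var(X_t) = (exp(t/9) - 1)*exp(-6*t/5)/4

For GBM dX = mu X dt + sigma X dB with X_0 = x_0, apply Itô to Y = log X: dY = (mu - sigma^2/2) dt + sigma dB, so Y_t = log(x_0) + (mu - sigma^2/2) t + sigma B_t and hence X_t = x_0 * exp((mu - sigma^2/2) t + sigma B_t).
With mu = -3/5, sigma = 1/3, x_0 = 1/2, this gives:
  X_t = 1/2 * exp((-59/90) * t + (1/3) * B_t).
Since sigma*B_t ~ Normal(0, sigma^2 t), E[exp(sigma*B_t)] = exp(sigma^2 t / 2); so E[X_t] = x_0 * exp((mu - sigma^2/2) t) * exp(sigma^2 t / 2) = x_0 * exp(mu t) = exp(-3*t/5)/2.
Var(X_t) = E[X_t^2] - (E[X_t])^2 = x_0^2 * exp(2 mu t) * (exp(sigma^2 t) - 1) = (exp(t/9) - 1)*exp(-6*t/5)/4.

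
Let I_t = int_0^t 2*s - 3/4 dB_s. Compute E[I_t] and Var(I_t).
E[I_t] = 0; Var(I_t) = t*(64*t^2 - 72*t + 27)/48

The Itô integral of a deterministic integrand f(s) has mean 0 because each increment f(s) * (B_{s+ds} - B_s) has mean 0. By the Itô isometry:
  Var( int_0^t f(s) dB_s ) = E[ (int_0^t f(s) dB_s)^2 ] = int_0^t f(s)^2 ds.
Here f(s) = 2*s - 3/4, so f(s)^2 = (8*s - 3)^2/16. Integrate:
  int_0^t ((8*s - 3)^2/16) ds = t*(64*t^2 - 72*t + 27)/48.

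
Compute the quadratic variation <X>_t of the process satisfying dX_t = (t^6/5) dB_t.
<X>_t = t^13/325

For an Itô process dX_t = a(t) dt + b(t) dB_t, the quadratic variation is <X>_t = int_0^t b(s)^2 ds (the drift term does not contribute). Here b(s) = s^6/5, so
  b(s)^2 = s^12/25.
Integrating from 0 to t:
  <X>_t = int_0^t (s^12/25) ds = t^13/325.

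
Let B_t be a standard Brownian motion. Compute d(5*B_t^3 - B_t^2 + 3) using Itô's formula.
d(5*B_t^3 - B_t^2 + 3) = (15*B_t - 1) dt + (B_t*(15*B_t - 2)) dB_t

Itô's formula for f(B_t) gives d f(B_t) = f'(B_t) dB_t + (1/2) f''(B_t) dt. Compute derivatives of f(x) = 5*x^3 - x^2 + 3:
  f'(x)  = x*(15*x - 2)
  f''(x) = 30*x - 2
Substitute x = B_t and multiply the f'' term by 1/2:
  drift     = (1/2) * (30*x - 2) evaluated at B_t = 15*B_t - 1
  diffusion = (x*(15*x - 2)) evaluated at B_t = B_t*(15*B_t - 2)
Therefore d(5*B_t^3 - B_t^2 + 3) = (15*B_t - 1) dt + (B_t*(15*B_t - 2)) dB_t.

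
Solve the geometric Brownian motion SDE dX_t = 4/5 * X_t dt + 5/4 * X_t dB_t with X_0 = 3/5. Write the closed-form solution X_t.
X_t = 3/5 * exp((3/160) * t + (5/4) * B_t)

For GBM dX = mu X dt + sigma X dB with X_0 = x_0, apply Itô to Y = log X: dY = (mu - sigma^2/2) dt + sigma dB, so Y_t = log(x_0) + (mu - sigma^2/2) t + sigma B_t and hence X_t = x_0 * exp((mu - sigma^2/2) t + sigma B_t).
With mu = 4/5, sigma = 5/4, x_0 = 3/5, this gives:
  X_t = 3/5 * exp((3/160) * t + (5/4) * B_t).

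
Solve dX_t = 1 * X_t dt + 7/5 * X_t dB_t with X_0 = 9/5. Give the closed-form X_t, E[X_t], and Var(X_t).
X_t = 9/5 * exp((1/50) t + (7/5) B_t); E[X_t] = 9*exp(t)/5; Var(X_t) = 81*(exp(49*t/25) - 1)*exp(2*t)/25

For GBM dX = mu X dt + sigma X dB with X_0 = x_0, apply Itô to Y = log X: dY = (mu - sigma^2/2) dt + sigma dB, so Y_t = log(x_0) + (mu - sigma^2/2) t + sigma B_t and hence X_t = x_0 * exp((mu - sigma^2/2) t + sigma B_t).
With mu = 1, sigma = 7/5, x_0 = 9/5, this gives:
  X_t = 9/5 * exp((1/50) * t + (7/5) * B_t).
Since sigma*B_t ~ Normal(0, sigma^2 t), E[exp(sigma*B_t)] = exp(sigma^2 t / 2); so E[X_t] = x_0 * exp((mu - sigma^2/2) t) * exp(sigma^2 t / 2) = x_0 * exp(mu t) = 9*exp(t)/5.
Var(X_t) = E[X_t^2] - (E[X_t])^2 = x_0^2 * exp(2 mu t) * (exp(sigma^2 t) - 1) = 81*(exp(49*t/25) - 1)*exp(2*t)/25.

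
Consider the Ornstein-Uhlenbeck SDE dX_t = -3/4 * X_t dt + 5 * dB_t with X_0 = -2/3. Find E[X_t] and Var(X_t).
E[X_t] = -2*exp(-3*t/4)/3; Var(X_t) = 50/3 - 50*exp(-3*t/2)/3

The OU SDE dX = -theta X dt + sigma dB admits the integrating factor exp(theta t): d(exp(theta t) X_t) = sigma exp(theta t) dB_t. Integrating from 0 to t:
  X_t = x_0 * exp(-theta t) + sigma * int_0^t exp(-theta (t-s)) dB_s.
The Itô integral has mean 0 and (by the Itô isometry) variance sigma^2 * int_0^t exp(-2 theta (t - s)) ds = sigma^2 * (1 - exp(-2 theta t)) / (2 theta).
With theta = 3/4, sigma = 5, x_0 = -2/3:
  E[X_t] = -2/3 * exp(-3/4 t) = -2*exp(-3*t/4)/3
  Var(X_t) = (5)^2 * (1 - exp(-2*3/4 t)) / (2 * 3/4) = 50/3 - 50*exp(-3*t/2)/3.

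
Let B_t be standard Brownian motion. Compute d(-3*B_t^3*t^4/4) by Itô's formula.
d(-3*B_t^3*t^4/4) = (3*B_t*t^3*(-4*B_t^2 - 3*t)/4) dt + (-9*B_t^2*t^4/4) dB_t

Itô's formula for f(t, x): d f(t, B_t) = (f_t + (1/2) f_xx) dt + f_x dB_t. Compute partials of f(t, x) = -3*t^4*x^3/4:
  f_t(t,x)  = -3*t^3*x^3
  f_x(t,x)  = -9*t^4*x^2/4
  f_xx(t,x) = -9*t^4*x/2
Assemble drift = f_t + (1/2) f_xx = 3*t^3*x*(-3*t - 4*x^2)/4 and diffusion = f_x = -9*t^4*x^2/4. Substituting x = B_t:
  d(-3*B_t^3*t^4/4) = (3*B_t*t^3*(-4*B_t^2 - 3*t)/4) dt + (-9*B_t^2*t^4/4) dB_t.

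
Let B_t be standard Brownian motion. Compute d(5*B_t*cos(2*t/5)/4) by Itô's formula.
d(5*B_t*cos(2*t/5)/4) = (-B_t*sin(2*t/5)/2) dt + (5*cos(2*t/5)/4) dB_t

Itô's formula for f(t, x): d f(t, B_t) = (f_t + (1/2) f_xx) dt + f_x dB_t. Compute partials of f(t, x) = 5*x*cos(2*t/5)/4:
  f_t(t,x)  = -x*sin(2*t/5)/2
  f_x(t,x)  = 5*cos(2*t/5)/4
  f_xx(t,x) = 0
Assemble drift = f_t + (1/2) f_xx = -x*sin(2*t/5)/2 and diffusion = f_x = 5*cos(2*t/5)/4. Substituting x = B_t:
  d(5*B_t*cos(2*t/5)/4) = (-B_t*sin(2*t/5)/2) dt + (5*cos(2*t/5)/4) dB_t.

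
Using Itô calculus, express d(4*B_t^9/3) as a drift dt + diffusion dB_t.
d(4*B_t^9/3) = (48*B_t^7) dt + (12*B_t^8) dB_t

Itô's formula for f(B_t) gives d f(B_t) = f'(B_t) dB_t + (1/2) f''(B_t) dt. Compute derivatives of f(x) = 4*x^9/3:
  f'(x)  = 12*x^8
  f''(x) = 96*x^7
Substitute x = B_t and multiply the f'' term by 1/2:
  drift     = (1/2) * (96*x^7) evaluated at B_t = 48*B_t^7
  diffusion = (12*x^8) evaluated at B_t = 12*B_t^8
Therefore d(4*B_t^9/3) = (48*B_t^7) dt + (12*B_t^8) dB_t.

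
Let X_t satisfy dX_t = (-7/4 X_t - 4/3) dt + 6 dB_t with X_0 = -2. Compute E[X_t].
E[X_t] = -16/21 - 26*exp(-7*t/4)/21

Taking expectations and using E[dB_t] = 0, the mean m(t) = E[X_t] satisfies the ODE m'(t) = a m(t) + b with m(0) = x_0. With a = -7/4, b = -4/3, x_0 = -2, the solution is
  m(t) = x_0 * exp(a t) + (b/a) * (exp(a t) - 1)
       = (-2) * exp((-7/4) t) + ((-4/3)/(-7/4)) * (exp((-7/4) t) - 1)
       = -16/21 - 26*exp(-7*t/4)/21.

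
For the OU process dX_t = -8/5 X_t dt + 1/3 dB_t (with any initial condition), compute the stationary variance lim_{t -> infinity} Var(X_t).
lim Var(X_t) = 5/144

The OU SDE dX = -theta X dt + sigma dB admits the integrating factor exp(theta t): d(exp(theta t) X_t) = sigma exp(theta t) dB_t. Integrating from 0 to t gives X_t = x_0 * exp(-theta t) + sigma * int_0^t exp(-theta (t-s)) dB_s for any initial x_0. The Itô integral has variance (by the Itô isometry) sigma^2 * int_0^t exp(-2 theta (t - s)) ds = sigma^2 * (1 - exp(-2 theta t)) / (2 theta), independent of x_0.
With theta = 8/5, sigma = 1/3:
  Var(X_t) = (1/3)^2 * (1 - exp(-2*8/5 t)) / (2 * 8/5) = 5/144 - 5*exp(-16*t/5)/144.
As t -> infinity, exp(-2*8/5 t) -> 0, so the stationary variance is sigma^2 / (2 theta) = 5/144.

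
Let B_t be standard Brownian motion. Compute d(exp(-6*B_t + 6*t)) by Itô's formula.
d(exp(-6*B_t + 6*t)) = (24*exp(-6*B_t + 6*t)) dt + (-6*exp(-6*B_t + 6*t)) dB_t

Itô's formula for f(t, x): d f(t, B_t) = (f_t + (1/2) f_xx) dt + f_x dB_t. Compute partials of f(t, x) = exp(6*t - 6*x):
  f_t(t,x)  = 6*exp(6*t - 6*x)
  f_x(t,x)  = -6*exp(6*t - 6*x)
  f_xx(t,x) = 36*exp(6*t - 6*x)
Assemble drift = f_t + (1/2) f_xx = 24*exp(6*t - 6*x) and diffusion = f_x = -6*exp(6*t - 6*x). Substituting x = B_t:
  d(exp(-6*B_t + 6*t)) = (24*exp(-6*B_t + 6*t)) dt + (-6*exp(-6*B_t + 6*t)) dB_t.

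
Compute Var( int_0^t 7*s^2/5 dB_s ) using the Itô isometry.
Var = 49*t^5/125

The Itô integral of a deterministic integrand f(s) has mean 0 because each increment f(s) * (B_{s+ds} - B_s) has mean 0. By the Itô isometry:
  Var( int_0^t f(s) dB_s ) = E[ (int_0^t f(s) dB_s)^2 ] = int_0^t f(s)^2 ds.
Here f(s) = 7*s^2/5, so f(s)^2 = 49*s^4/25. Integrate:
  int_0^t (49*s^4/25) ds = 49*t^5/125.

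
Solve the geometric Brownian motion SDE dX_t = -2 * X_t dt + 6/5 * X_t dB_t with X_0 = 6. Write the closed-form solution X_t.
X_t = 6 * exp((-68/25) * t + (6/5) * B_t)

For GBM dX = mu X dt + sigma X dB with X_0 = x_0, apply Itô to Y = log X: dY = (mu - sigma^2/2) dt + sigma dB, so Y_t = log(x_0) + (mu - sigma^2/2) t + sigma B_t and hence X_t = x_0 * exp((mu - sigma^2/2) t + sigma B_t).
With mu = -2, sigma = 6/5, x_0 = 6, this gives:
  X_t = 6 * exp((-68/25) * t + (6/5) * B_t).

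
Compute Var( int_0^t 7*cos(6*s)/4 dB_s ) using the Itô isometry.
Var = 49*t/32 + 49*sin(12*t)/384

The Itô integral of a deterministic integrand f(s) has mean 0 because each increment f(s) * (B_{s+ds} - B_s) has mean 0. By the Itô isometry:
  Var( int_0^t f(s) dB_s ) = E[ (int_0^t f(s) dB_s)^2 ] = int_0^t f(s)^2 ds.
Here f(s) = 7*cos(6*s)/4, so f(s)^2 = 49*cos(6*s)^2/16. Integrate:
  int_0^t (49*cos(6*s)^2/16) ds = 49*t/32 + 49*sin(12*t)/384.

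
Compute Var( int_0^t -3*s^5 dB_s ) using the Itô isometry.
Var = 9*t^11/11

The Itô integral of a deterministic integrand f(s) has mean 0 because each increment f(s) * (B_{s+ds} - B_s) has mean 0. By the Itô isometry:
  Var( int_0^t f(s) dB_s ) = E[ (int_0^t f(s) dB_s)^2 ] = int_0^t f(s)^2 ds.
Here f(s) = -3*s^5, so f(s)^2 = 9*s^10. Integrate:
  int_0^t (9*s^10) ds = 9*t^11/11.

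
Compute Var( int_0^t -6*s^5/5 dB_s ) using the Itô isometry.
Var = 36*t^11/275

The Itô integral of a deterministic integrand f(s) has mean 0 because each increment f(s) * (B_{s+ds} - B_s) has mean 0. By the Itô isometry:
  Var( int_0^t f(s) dB_s ) = E[ (int_0^t f(s) dB_s)^2 ] = int_0^t f(s)^2 ds.
Here f(s) = -6*s^5/5, so f(s)^2 = 36*s^10/25. Integrate:
  int_0^t (36*s^10/25) ds = 36*t^11/275.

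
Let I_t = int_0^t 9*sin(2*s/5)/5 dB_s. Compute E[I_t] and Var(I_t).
E[I_t] = 0; Var(I_t) = 81*t/50 - 81*sin(4*t/5)/40

The Itô integral of a deterministic integrand f(s) has mean 0 because each increment f(s) * (B_{s+ds} - B_s) has mean 0. By the Itô isometry:
  Var( int_0^t f(s) dB_s ) = E[ (int_0^t f(s) dB_s)^2 ] = int_0^t f(s)^2 ds.
Here f(s) = 9*sin(2*s/5)/5, so f(s)^2 = 81*sin(2*s/5)^2/25. Integrate:
  int_0^t (81*sin(2*s/5)^2/25) ds = 81*t/50 - 81*sin(4*t/5)/40.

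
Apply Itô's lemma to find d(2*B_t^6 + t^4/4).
d(2*B_t^6 + t^4/4) = (30*B_t^4 + t^3) dt + (12*B_t^5) dB_t

Itô's formula for f(t, x): d f(t, B_t) = (f_t + (1/2) f_xx) dt + f_x dB_t. Compute partials of f(t, x) = t^4/4 + 2*x^6:
  f_t(t,x)  = t^3
  f_x(t,x)  = 12*x^5
  f_xx(t,x) = 60*x^4
Assemble drift = f_t + (1/2) f_xx = t^3 + 30*x^4 and diffusion = f_x = 12*x^5. Substituting x = B_t:
  d(2*B_t^6 + t^4/4) = (30*B_t^4 + t^3) dt + (12*B_t^5) dB_t.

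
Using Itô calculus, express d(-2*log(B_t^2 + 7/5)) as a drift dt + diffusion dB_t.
d(-2*log(B_t^2 + 7/5)) = (10*(5*B_t^2 - 7)/(5*B_t^2 + 7)^2) dt + (-20*B_t/(5*B_t^2 + 7)) dB_t

Itô's formula for f(B_t) gives d f(B_t) = f'(B_t) dB_t + (1/2) f''(B_t) dt. Compute derivatives of f(x) = -2*log(x^2 + 7/5):
  f'(x)  = -20*x/(5*x^2 + 7)
  f''(x) = 20*(5*x^2 - 7)/(5*x^2 + 7)^2
Substitute x = B_t and multiply the f'' term by 1/2:
  drift     = (1/2) * (20*(5*x^2 - 7)/(5*x^2 + 7)^2) evaluated at B_t = 10*(5*B_t^2 - 7)/(5*B_t^2 + 7)^2
  diffusion = (-20*x/(5*x^2 + 7)) evaluated at B_t = -20*B_t/(5*B_t^2 + 7)
Therefore d(-2*log(B_t^2 + 7/5)) = (10*(5*B_t^2 - 7)/(5*B_t^2 + 7)^2) dt + (-20*B_t/(5*B_t^2 + 7)) dB_t.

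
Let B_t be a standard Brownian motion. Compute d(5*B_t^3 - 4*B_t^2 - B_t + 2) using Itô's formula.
d(5*B_t^3 - 4*B_t^2 - B_t + 2) = (15*B_t - 4) dt + (15*B_t^2 - 8*B_t - 1) dB_t

Itô's formula for f(B_t) gives d f(B_t) = f'(B_t) dB_t + (1/2) f''(B_t) dt. Compute derivatives of f(x) = 5*x^3 - 4*x^2 - x + 2:
  f'(x)  = 15*x^2 - 8*x - 1
  f''(x) = 30*x - 8
Substitute x = B_t and multiply the f'' term by 1/2:
  drift     = (1/2) * (30*x - 8) evaluated at B_t = 15*B_t - 4
  diffusion = (15*x^2 - 8*x - 1) evaluated at B_t = 15*B_t^2 - 8*B_t - 1
Therefore d(5*B_t^3 - 4*B_t^2 - B_t + 2) = (15*B_t - 4) dt + (15*B_t^2 - 8*B_t - 1) dB_t.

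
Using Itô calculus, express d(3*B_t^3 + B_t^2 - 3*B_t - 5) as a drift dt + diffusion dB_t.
d(3*B_t^3 + B_t^2 - 3*B_t - 5) = (9*B_t + 1) dt + (9*B_t^2 + 2*B_t - 3) dB_t

Itô's formula for f(B_t) gives d f(B_t) = f'(B_t) dB_t + (1/2) f''(B_t) dt. Compute derivatives of f(x) = 3*x^3 + x^2 - 3*x - 5:
  f'(x)  = 9*x^2 + 2*x - 3
  f''(x) = 18*x + 2
Substitute x = B_t and multiply the f'' term by 1/2:
  drift     = (1/2) * (18*x + 2) evaluated at B_t = 9*B_t + 1
  diffusion = (9*x^2 + 2*x - 3) evaluated at B_t = 9*B_t^2 + 2*B_t - 3
Therefore d(3*B_t^3 + B_t^2 - 3*B_t - 5) = (9*B_t + 1) dt + (9*B_t^2 + 2*B_t - 3) dB_t.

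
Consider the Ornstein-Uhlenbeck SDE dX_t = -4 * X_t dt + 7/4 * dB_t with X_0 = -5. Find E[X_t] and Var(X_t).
E[X_t] = -5*exp(-4*t); Var(X_t) = 49/128 - 49*exp(-8*t)/128

The OU SDE dX = -theta X dt + sigma dB admits the integrating factor exp(theta t): d(exp(theta t) X_t) = sigma exp(theta t) dB_t. Integrating from 0 to t:
  X_t = x_0 * exp(-theta t) + sigma * int_0^t exp(-theta (t-s)) dB_s.
The Itô integral has mean 0 and (by the Itô isometry) variance sigma^2 * int_0^t exp(-2 theta (t - s)) ds = sigma^2 * (1 - exp(-2 theta t)) / (2 theta).
With theta = 4, sigma = 7/4, x_0 = -5:
  E[X_t] = -5 * exp(-4 t) = -5*exp(-4*t)
  Var(X_t) = (7/4)^2 * (1 - exp(-2*4 t)) / (2 * 4) = 49/128 - 49*exp(-8*t)/128.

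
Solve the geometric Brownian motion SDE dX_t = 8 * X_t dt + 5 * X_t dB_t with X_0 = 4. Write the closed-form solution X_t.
X_t = 4 * exp((-9/2) * t + (5) * B_t)

For GBM dX = mu X dt + sigma X dB with X_0 = x_0, apply Itô to Y = log X: dY = (mu - sigma^2/2) dt + sigma dB, so Y_t = log(x_0) + (mu - sigma^2/2) t + sigma B_t and hence X_t = x_0 * exp((mu - sigma^2/2) t + sigma B_t).
With mu = 8, sigma = 5, x_0 = 4, this gives:
  X_t = 4 * exp((-9/2) * t + (5) * B_t).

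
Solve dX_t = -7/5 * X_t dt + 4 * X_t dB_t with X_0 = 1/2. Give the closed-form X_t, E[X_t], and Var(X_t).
X_t = 1/2 * exp((-47/5) t + (4) B_t); E[X_t] = exp(-7*t/5)/2; Var(X_t) = (exp(16*t) - 1)*exp(-14*t/5)/4

For GBM dX = mu X dt + sigma X dB with X_0 = x_0, apply Itô to Y = log X: dY = (mu - sigma^2/2) dt + sigma dB, so Y_t = log(x_0) + (mu - sigma^2/2) t + sigma B_t and hence X_t = x_0 * exp((mu - sigma^2/2) t + sigma B_t).
With mu = -7/5, sigma = 4, x_0 = 1/2, this gives:
  X_t = 1/2 * exp((-47/5) * t + (4) * B_t).
Since sigma*B_t ~ Normal(0, sigma^2 t), E[exp(sigma*B_t)] = exp(sigma^2 t / 2); so E[X_t] = x_0 * exp((mu - sigma^2/2) t) * exp(sigma^2 t / 2) = x_0 * exp(mu t) = exp(-7*t/5)/2.
Var(X_t) = E[X_t^2] - (E[X_t])^2 = x_0^2 * exp(2 mu t) * (exp(sigma^2 t) - 1) = (exp(16*t) - 1)*exp(-14*t/5)/4.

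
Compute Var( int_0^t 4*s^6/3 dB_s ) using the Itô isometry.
Var = 16*t^13/117

The Itô integral of a deterministic integrand f(s) has mean 0 because each increment f(s) * (B_{s+ds} - B_s) has mean 0. By the Itô isometry:
  Var( int_0^t f(s) dB_s ) = E[ (int_0^t f(s) dB_s)^2 ] = int_0^t f(s)^2 ds.
Here f(s) = 4*s^6/3, so f(s)^2 = 16*s^12/9. Integrate:
  int_0^t (16*s^12/9) ds = 16*t^13/117.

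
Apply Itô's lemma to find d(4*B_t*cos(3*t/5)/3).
d(4*B_t*cos(3*t/5)/3) = (-4*B_t*sin(3*t/5)/5) dt + (4*cos(3*t/5)/3) dB_t

Itô's formula for f(t, x): d f(t, B_t) = (f_t + (1/2) f_xx) dt + f_x dB_t. Compute partials of f(t, x) = 4*x*cos(3*t/5)/3:
  f_t(t,x)  = -4*x*sin(3*t/5)/5
  f_x(t,x)  = 4*cos(3*t/5)/3
  f_xx(t,x) = 0
Assemble drift = f_t + (1/2) f_xx = -4*x*sin(3*t/5)/5 and diffusion = f_x = 4*cos(3*t/5)/3. Substituting x = B_t:
  d(4*B_t*cos(3*t/5)/3) = (-4*B_t*sin(3*t/5)/5) dt + (4*cos(3*t/5)/3) dB_t.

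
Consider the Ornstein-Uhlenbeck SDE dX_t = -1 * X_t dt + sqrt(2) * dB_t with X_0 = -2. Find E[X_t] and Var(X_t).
E[X_t] = -2*exp(-t); Var(X_t) = 1 - exp(-2*t)

The OU SDE dX = -theta X dt + sigma dB admits the integrating factor exp(theta t): d(exp(theta t) X_t) = sigma exp(theta t) dB_t. Integrating from 0 to t:
  X_t = x_0 * exp(-theta t) + sigma * int_0^t exp(-theta (t-s)) dB_s.
The Itô integral has mean 0 and (by the Itô isometry) variance sigma^2 * int_0^t exp(-2 theta (t - s)) ds = sigma^2 * (1 - exp(-2 theta t)) / (2 theta).
With theta = 1, sigma = sqrt(2), x_0 = -2:
  E[X_t] = -2 * exp(-1 t) = -2*exp(-t)
  Var(X_t) = (sqrt(2))^2 * (1 - exp(-2*1 t)) / (2 * 1) = 1 - exp(-2*t).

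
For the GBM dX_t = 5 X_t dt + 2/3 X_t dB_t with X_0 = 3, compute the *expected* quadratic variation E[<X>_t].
E[<X>_t] = 18*exp(94*t/9)/47 - 18/47

<X>_t = int_0^t ((2/3) * X_s)^2 ds. Taking expectation inside the integral: E[<X>_t] = (2/3)^2 * int_0^t E[X_s^2] ds. For GBM, E[X_s^2] = x_0^2 * exp((2 mu + sigma^2) s). Integrating:
  E[<X>_t] = (2/3)^2 * 3^2 * (exp((2*5 + (2/3)^2) t) - 1) / (2*5 + (2/3)^2)
           = (2/3)^2 * 3^2 * (exp((94/9) t) - 1) / (94/9) = 18*exp(94*t/9)/47 - 18/47.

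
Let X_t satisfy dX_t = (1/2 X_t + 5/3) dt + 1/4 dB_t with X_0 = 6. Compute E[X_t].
E[X_t] = 28*exp(t/2)/3 - 10/3

Taking expectations and using E[dB_t] = 0, the mean m(t) = E[X_t] satisfies the ODE m'(t) = a m(t) + b with m(0) = x_0. With a = 1/2, b = 5/3, x_0 = 6, the solution is
  m(t) = x_0 * exp(a t) + (b/a) * (exp(a t) - 1)
       = 6 * exp((1/2) t) + ((5/3)/(1/2)) * (exp((1/2) t) - 1)
       = 28*exp(t/2)/3 - 10/3.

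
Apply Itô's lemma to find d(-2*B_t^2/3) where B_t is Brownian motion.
d(-2*B_t^2/3) = (-2/3) dt + (-4*B_t/3) dB_t

Itô's formula for f(B_t) gives d f(B_t) = f'(B_t) dB_t + (1/2) f''(B_t) dt. Compute derivatives of f(x) = -2*x^2/3:
  f'(x)  = -4*x/3
  f''(x) = -4/3
Substitute x = B_t and multiply the f'' term by 1/2:
  drift     = (1/2) * (-4/3) evaluated at B_t = -2/3
  diffusion = (-4*x/3) evaluated at B_t = -4*B_t/3
Therefore d(-2*B_t^2/3) = (-2/3) dt + (-4*B_t/3) dB_t.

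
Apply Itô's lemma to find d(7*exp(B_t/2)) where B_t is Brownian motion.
d(7*exp(B_t/2)) = (7*exp(B_t/2)/8) dt + (7*exp(B_t/2)/2) dB_t

Itô's formula for f(B_t) gives d f(B_t) = f'(B_t) dB_t + (1/2) f''(B_t) dt. Compute derivatives of f(x) = 7*exp(x/2):
  f'(x)  = 7*exp(x/2)/2
  f''(x) = 7*exp(x/2)/4
Substitute x = B_t and multiply the f'' term by 1/2:
  drift     = (1/2) * (7*exp(x/2)/4) evaluated at B_t = 7*exp(B_t/2)/8
  diffusion = (7*exp(x/2)/2) evaluated at B_t = 7*exp(B_t/2)/2
Therefore d(7*exp(B_t/2)) = (7*exp(B_t/2)/8) dt + (7*exp(B_t/2)/2) dB_t.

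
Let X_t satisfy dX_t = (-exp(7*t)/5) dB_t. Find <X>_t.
<X>_t = exp(14*t)/350 - 1/350

For an Itô process dX_t = a(t) dt + b(t) dB_t, the quadratic variation is <X>_t = int_0^t b(s)^2 ds (the drift term does not contribute). Here b(s) = -exp(7*s)/5, so
  b(s)^2 = exp(14*s)/25.
Integrating from 0 to t:
  <X>_t = int_0^t (exp(14*s)/25) ds = exp(14*t)/350 - 1/350.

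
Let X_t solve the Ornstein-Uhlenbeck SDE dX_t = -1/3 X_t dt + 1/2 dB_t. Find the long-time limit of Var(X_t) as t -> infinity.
lim Var(X_t) = 3/8

The OU SDE dX = -theta X dt + sigma dB admits the integrating factor exp(theta t): d(exp(theta t) X_t) = sigma exp(theta t) dB_t. Integrating from 0 to t gives X_t = x_0 * exp(-theta t) + sigma * int_0^t exp(-theta (t-s)) dB_s for any initial x_0. The Itô integral has variance (by the Itô isometry) sigma^2 * int_0^t exp(-2 theta (t - s)) ds = sigma^2 * (1 - exp(-2 theta t)) / (2 theta), independent of x_0.
With theta = 1/3, sigma = 1/2:
  Var(X_t) = (1/2)^2 * (1 - exp(-2*1/3 t)) / (2 * 1/3) = 3/8 - 3*exp(-2*t/3)/8.
As t -> infinity, exp(-2*1/3 t) -> 0, so the stationary variance is sigma^2 / (2 theta) = 3/8.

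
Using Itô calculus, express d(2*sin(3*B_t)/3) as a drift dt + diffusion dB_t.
d(2*sin(3*B_t)/3) = (-3*sin(3*B_t)) dt + (2*cos(3*B_t)) dB_t

Itô's formula for f(B_t) gives d f(B_t) = f'(B_t) dB_t + (1/2) f''(B_t) dt. Compute derivatives of f(x) = 2*sin(3*x)/3:
  f'(x)  = 2*cos(3*x)
  f''(x) = -6*sin(3*x)
Substitute x = B_t and multiply the f'' term by 1/2:
  drift     = (1/2) * (-6*sin(3*x)) evaluated at B_t = -3*sin(3*B_t)
  diffusion = (2*cos(3*x)) evaluated at B_t = 2*cos(3*B_t)
Therefore d(2*sin(3*B_t)/3) = (-3*sin(3*B_t)) dt + (2*cos(3*B_t)) dB_t.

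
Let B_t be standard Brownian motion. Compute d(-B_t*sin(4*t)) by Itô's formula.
d(-B_t*sin(4*t)) = (-4*B_t*cos(4*t)) dt + (-sin(4*t)) dB_t

Itô's formula for f(t, x): d f(t, B_t) = (f_t + (1/2) f_xx) dt + f_x dB_t. Compute partials of f(t, x) = -x*sin(4*t):
  f_t(t,x)  = -4*x*cos(4*t)
  f_x(t,x)  = -sin(4*t)
  f_xx(t,x) = 0
Assemble drift = f_t + (1/2) f_xx = -4*x*cos(4*t) and diffusion = f_x = -sin(4*t). Substituting x = B_t:
  d(-B_t*sin(4*t)) = (-4*B_t*cos(4*t)) dt + (-sin(4*t)) dB_t.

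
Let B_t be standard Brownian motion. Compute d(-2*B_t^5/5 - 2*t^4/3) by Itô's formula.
d(-2*B_t^5/5 - 2*t^4/3) = (-4*B_t^3 - 8*t^3/3) dt + (-2*B_t^4) dB_t

Itô's formula for f(t, x): d f(t, B_t) = (f_t + (1/2) f_xx) dt + f_x dB_t. Compute partials of f(t, x) = -2*t^4/3 - 2*x^5/5:
  f_t(t,x)  = -8*t^3/3
  f_x(t,x)  = -2*x^4
  f_xx(t,x) = -8*x^3
Assemble drift = f_t + (1/2) f_xx = -8*t^3/3 - 4*x^3 and diffusion = f_x = -2*x^4. Substituting x = B_t:
  d(-2*B_t^5/5 - 2*t^4/3) = (-4*B_t^3 - 8*t^3/3) dt + (-2*B_t^4) dB_t.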